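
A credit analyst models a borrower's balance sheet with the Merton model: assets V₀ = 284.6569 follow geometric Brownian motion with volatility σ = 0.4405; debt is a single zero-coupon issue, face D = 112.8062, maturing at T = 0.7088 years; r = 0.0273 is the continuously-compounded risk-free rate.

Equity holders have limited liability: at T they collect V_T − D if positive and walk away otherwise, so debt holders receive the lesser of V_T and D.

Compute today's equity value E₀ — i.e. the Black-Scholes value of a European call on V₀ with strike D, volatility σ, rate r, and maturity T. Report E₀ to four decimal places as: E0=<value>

E0=174.1245

d₁ = [ln(V₀/D) + (r + σ²/2)T] / (σ√T)
   = [ln(284.6569/112.8062) + (0.0273 + 0.5·0.4405²)·0.7088] / (0.4405·√0.7088)
   = [0.925613 + 0.088118] / 0.370858 = 2.733475
d₂ = d₁ − σ√T = 2.733475 − 0.370858 = 2.362617
N(d₁) = 0.996867,  N(d₂) = 0.990927,  e^(−rT) = 0.980836
E₀ = V₀·N(d₁) − D·e^(−rT)·N(d₂)
   = 284.6569·0.996867 − 112.8062·0.980836·0.990927 = 174.124472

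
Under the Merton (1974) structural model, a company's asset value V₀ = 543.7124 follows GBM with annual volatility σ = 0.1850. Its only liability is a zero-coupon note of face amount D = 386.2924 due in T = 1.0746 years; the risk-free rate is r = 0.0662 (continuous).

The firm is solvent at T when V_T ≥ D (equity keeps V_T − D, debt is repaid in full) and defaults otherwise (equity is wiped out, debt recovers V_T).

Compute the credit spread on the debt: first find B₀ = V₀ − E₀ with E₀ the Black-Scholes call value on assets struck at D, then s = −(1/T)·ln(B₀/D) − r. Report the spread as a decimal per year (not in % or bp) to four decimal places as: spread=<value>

d₁ = [ln(V₀/D) + (r + σ²/2)T] / (σ√T)
   = [ln(543.7124/386.2924) + (0.0662 + 0.5·0.1850²)·1.0746] / (0.1850·√1.0746)
   = [0.341826 + 0.089528] / 0.191776 = 2.249252
d₂ = d₁ − σ√T = 2.249252 − 0.191776 = 2.057476
N(d₁) = 0.987752,  N(d₂) = 0.980180,  e^(−rT) = 0.931333
E₀ = V₀·N(d₁) − D·e^(−rT)·N(d₂)
   = 543.7124·0.987752 − 386.2924·0.931333·0.980180 = 184.416740
B₀ = V₀ − E₀ = 543.7124 − 184.416740 = 359.295660
spread = −(1/T)·ln(B₀/D) − r = −(1/1.0746)·ln(359.295660/386.2924) − 0.0662 = 0.00121949

spread=0.0012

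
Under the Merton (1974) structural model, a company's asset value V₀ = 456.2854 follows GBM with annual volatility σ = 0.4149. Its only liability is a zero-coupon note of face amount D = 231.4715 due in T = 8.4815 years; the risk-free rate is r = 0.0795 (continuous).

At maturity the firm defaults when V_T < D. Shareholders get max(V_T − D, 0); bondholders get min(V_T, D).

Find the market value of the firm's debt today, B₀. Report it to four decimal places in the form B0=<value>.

d₁ = [ln(V₀/D) + (r + σ²/2)T] / (σ√T)
   = [ln(456.2854/231.4715) + (0.0795 + 0.5·0.4149²)·8.4815] / (0.4149·√8.4815)
   = [0.678662 + 1.404290] / 1.208314 = 1.723850
d₂ = d₁ − σ√T = 1.723850 − 1.208314 = 0.515536
N(d₁) = 0.957633,  N(d₂) = 0.696911,  e^(−rT) = 0.509524
E₀ = V₀·N(d₁) − D·e^(−rT)·N(d₂)
   = 456.2854·0.957633 − 231.4715·0.509524·0.696911 = 354.759966
B₀ = V₀ − E₀ = 456.2854 − 354.759966 = 101.525434

B0=101.5254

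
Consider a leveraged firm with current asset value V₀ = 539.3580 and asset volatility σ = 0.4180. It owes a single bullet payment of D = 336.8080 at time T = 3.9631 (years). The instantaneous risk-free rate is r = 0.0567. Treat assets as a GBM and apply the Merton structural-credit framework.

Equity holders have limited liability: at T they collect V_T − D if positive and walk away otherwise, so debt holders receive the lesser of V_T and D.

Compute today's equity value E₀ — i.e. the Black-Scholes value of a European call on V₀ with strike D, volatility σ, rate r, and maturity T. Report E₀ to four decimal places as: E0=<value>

E0=304.2866

d₁ = [ln(V₀/D) + (r + σ²/2)T] / (σ√T)
   = [ln(539.3580/336.8080) + (0.0567 + 0.5·0.4180²)·3.9631] / (0.4180·√3.9631)
   = [0.470867 + 0.570932] / 0.832135 = 1.251959
d₂ = d₁ − σ√T = 1.251959 − 0.832135 = 0.419824
N(d₁) = 0.894708,  N(d₂) = 0.662693,  e^(−rT) = 0.798750
E₀ = V₀·N(d₁) − D·e^(−rT)·N(d₂)
   = 539.3580·0.894708 − 336.8080·0.798750·0.662693 = 304.286552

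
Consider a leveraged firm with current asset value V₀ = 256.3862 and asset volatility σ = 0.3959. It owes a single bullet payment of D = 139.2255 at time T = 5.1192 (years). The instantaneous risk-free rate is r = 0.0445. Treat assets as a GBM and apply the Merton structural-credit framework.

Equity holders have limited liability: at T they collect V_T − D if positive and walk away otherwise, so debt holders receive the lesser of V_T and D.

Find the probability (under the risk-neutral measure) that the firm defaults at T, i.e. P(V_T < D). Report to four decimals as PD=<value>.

d₁ = [ln(V₀/D) + (r + σ²/2)T] / (σ√T)
   = [ln(256.3862/139.2255) + (0.0445 + 0.5·0.3959²)·5.1192] / (0.3959·√5.1192)
   = [0.610590 + 0.628988] / 0.895749 = 1.383844
d₂ = d₁ − σ√T = 1.383844 − 0.895749 = 0.488095
risk-neutral PD = N(−d₂) = N(-0.488095) = 0.312741

PD=0.3127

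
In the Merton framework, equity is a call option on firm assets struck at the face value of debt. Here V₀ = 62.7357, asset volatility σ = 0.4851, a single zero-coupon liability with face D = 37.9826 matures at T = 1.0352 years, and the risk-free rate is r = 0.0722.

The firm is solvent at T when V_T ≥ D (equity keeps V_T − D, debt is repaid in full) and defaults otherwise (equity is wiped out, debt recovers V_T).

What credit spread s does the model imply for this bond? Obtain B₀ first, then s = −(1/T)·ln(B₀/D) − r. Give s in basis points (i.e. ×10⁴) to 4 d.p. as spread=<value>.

spread=380.5649

d₁ = [ln(V₀/D) + (r + σ²/2)T] / (σ√T)
   = [ln(62.7357/37.9826) + (0.0722 + 0.5·0.4851²)·1.0352] / (0.4851·√1.0352)
   = [0.501803 + 0.196544] / 0.493564 = 1.414906
d₂ = d₁ − σ√T = 1.414906 − 0.493564 = 0.921342
N(d₁) = 0.921452,  N(d₂) = 0.821564,  e^(−rT) = 0.927983
E₀ = V₀·N(d₁) − D·e^(−rT)·N(d₂)
   = 62.7357·0.921452 − 37.9826·0.927983·0.821564 = 28.850083
B₀ = V₀ − E₀ = 62.7357 − 28.850083 = 33.885617
spread = −(1/T)·ln(B₀/D) − r = −(1/1.0352)·ln(33.885617/37.9826) − 0.0722 = 0.03805649
in basis points: 0.03805649 × 10⁴ = 380.5649 bp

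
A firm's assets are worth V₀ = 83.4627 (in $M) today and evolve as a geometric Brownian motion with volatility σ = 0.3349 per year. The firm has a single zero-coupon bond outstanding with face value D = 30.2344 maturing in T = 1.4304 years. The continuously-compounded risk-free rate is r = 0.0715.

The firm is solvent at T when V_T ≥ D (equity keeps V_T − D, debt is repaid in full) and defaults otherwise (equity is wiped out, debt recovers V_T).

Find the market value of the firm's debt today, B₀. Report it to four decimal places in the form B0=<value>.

B0=27.2803

d₁ = [ln(V₀/D) + (r + σ²/2)T] / (σ√T)
   = [ln(83.4627/30.2344) + (0.0715 + 0.5·0.3349²)·1.4304] / (0.3349·√1.4304)
   = [1.015419 + 0.182489] / 0.400538 = 2.990747
d₂ = d₁ − σ√T = 2.990747 − 0.400538 = 2.590209
N(d₁) = 0.998609,  N(d₂) = 0.995204,  e^(−rT) = 0.902783
E₀ = V₀·N(d₁) − D·e^(−rT)·N(d₂)
   = 83.4627·0.998609 − 30.2344·0.902783·0.995204 = 56.182380
B₀ = V₀ − E₀ = 83.4627 − 56.182380 = 27.280320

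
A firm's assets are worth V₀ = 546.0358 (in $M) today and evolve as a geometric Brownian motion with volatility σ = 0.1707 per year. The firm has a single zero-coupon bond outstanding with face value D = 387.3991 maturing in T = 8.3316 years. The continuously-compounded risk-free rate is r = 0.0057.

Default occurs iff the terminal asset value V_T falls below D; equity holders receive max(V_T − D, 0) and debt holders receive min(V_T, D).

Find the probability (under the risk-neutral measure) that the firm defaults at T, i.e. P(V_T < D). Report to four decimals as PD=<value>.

d₁ = [ln(V₀/D) + (r + σ²/2)T] / (σ√T)
   = [ln(546.0358/387.3991) + (0.0057 + 0.5·0.1707²)·8.3316] / (0.1707·√8.3316)
   = [0.343229 + 0.168875] / 0.492717 = 1.039347
d₂ = d₁ − σ√T = 1.039347 − 0.492717 = 0.546630
risk-neutral PD = N(−d₂) = N(-0.546630) = 0.292316

PD=0.2923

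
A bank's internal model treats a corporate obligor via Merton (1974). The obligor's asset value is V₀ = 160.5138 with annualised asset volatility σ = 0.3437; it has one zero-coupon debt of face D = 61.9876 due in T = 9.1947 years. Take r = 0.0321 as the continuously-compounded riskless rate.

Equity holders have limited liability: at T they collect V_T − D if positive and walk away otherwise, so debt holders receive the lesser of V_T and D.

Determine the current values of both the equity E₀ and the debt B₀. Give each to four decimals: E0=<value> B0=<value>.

E0=119.0001 B0=41.5137

d₁ = [ln(V₀/D) + (r + σ²/2)T] / (σ√T)
   = [ln(160.5138/61.9876) + (0.0321 + 0.5·0.3437²)·9.1947] / (0.3437·√9.1947)
   = [0.951446 + 0.838233] / 1.042193 = 1.717223
d₂ = d₁ − σ√T = 1.717223 − 1.042193 = 0.675030
N(d₁) = 0.957031,  N(d₂) = 0.750172,  e^(−rT) = 0.744420
E₀ = V₀·N(d₁) − D·e^(−rT)·N(d₂)
   = 160.5138·0.957031 − 61.9876·0.744420·0.750172 = 119.000125
B₀ = V₀ − E₀ = 160.5138 − 119.000125 = 41.513675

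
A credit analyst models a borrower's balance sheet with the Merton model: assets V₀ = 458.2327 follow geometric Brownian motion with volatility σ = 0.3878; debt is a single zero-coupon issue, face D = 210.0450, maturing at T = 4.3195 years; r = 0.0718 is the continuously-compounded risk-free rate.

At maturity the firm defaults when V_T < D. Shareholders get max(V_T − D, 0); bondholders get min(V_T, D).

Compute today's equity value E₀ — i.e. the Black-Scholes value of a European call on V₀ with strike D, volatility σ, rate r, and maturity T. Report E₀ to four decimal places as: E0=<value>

d₁ = [ln(V₀/D) + (r + σ²/2)T] / (σ√T)
   = [ln(458.2327/210.0450) + (0.0718 + 0.5·0.3878²)·4.3195] / (0.3878·√4.3195)
   = [0.780055 + 0.634942] / 0.805981 = 1.755623
d₂ = d₁ − σ√T = 1.755623 − 0.805981 = 0.949642
N(d₁) = 0.960424,  N(d₂) = 0.828853,  e^(−rT) = 0.733344
E₀ = V₀·N(d₁) − D·e^(−rT)·N(d₂)
   = 458.2327·0.960424 − 210.0450·0.733344·0.828853 = 312.424887

E0=312.4249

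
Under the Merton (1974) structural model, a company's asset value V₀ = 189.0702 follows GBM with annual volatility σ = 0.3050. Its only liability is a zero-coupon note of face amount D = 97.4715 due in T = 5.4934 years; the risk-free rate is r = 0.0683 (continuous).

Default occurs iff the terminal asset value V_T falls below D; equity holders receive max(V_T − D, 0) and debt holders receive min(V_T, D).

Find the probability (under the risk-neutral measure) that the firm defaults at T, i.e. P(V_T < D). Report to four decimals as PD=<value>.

PD=0.1369

d₁ = [ln(V₀/D) + (r + σ²/2)T] / (σ√T)
   = [ln(189.0702/97.4715) + (0.0683 + 0.5·0.3050²)·5.4934] / (0.3050·√5.4934)
   = [0.662558 + 0.630711] / 0.714859 = 1.809125
d₂ = d₁ − σ√T = 1.809125 − 0.714859 = 1.094266
risk-neutral PD = N(−d₂) = N(-1.094266) = 0.136919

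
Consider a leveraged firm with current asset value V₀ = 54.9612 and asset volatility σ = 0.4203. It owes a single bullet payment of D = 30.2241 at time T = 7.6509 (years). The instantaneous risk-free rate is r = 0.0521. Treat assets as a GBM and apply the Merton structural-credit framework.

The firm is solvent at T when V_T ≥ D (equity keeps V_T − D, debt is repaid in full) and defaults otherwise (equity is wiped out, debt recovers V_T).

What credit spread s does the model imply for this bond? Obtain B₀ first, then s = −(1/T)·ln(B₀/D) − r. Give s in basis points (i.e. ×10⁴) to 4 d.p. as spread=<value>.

d₁ = [ln(V₀/D) + (r + σ²/2)T] / (σ√T)
   = [ln(54.9612/30.2241) + (0.0521 + 0.5·0.4203²)·7.6509] / (0.4203·√7.6509)
   = [0.597988 + 1.074386] / 1.162561 = 1.438526
d₂ = d₁ − σ√T = 1.438526 − 1.162561 = 0.275965
N(d₁) = 0.924858,  N(d₂) = 0.608713,  e^(−rT) = 0.671251
E₀ = V₀·N(d₁) − D·e^(−rT)·N(d₂)
   = 54.9612·0.924858 − 30.2241·0.671251·0.608713 = 38.481743
B₀ = V₀ − E₀ = 54.9612 − 38.481743 = 16.479457
spread = −(1/T)·ln(B₀/D) − r = −(1/7.6509)·ln(16.479457/30.2241) − 0.0521 = 0.02717499
in basis points: 0.02717499 × 10⁴ = 271.7499 bp

spread=271.7499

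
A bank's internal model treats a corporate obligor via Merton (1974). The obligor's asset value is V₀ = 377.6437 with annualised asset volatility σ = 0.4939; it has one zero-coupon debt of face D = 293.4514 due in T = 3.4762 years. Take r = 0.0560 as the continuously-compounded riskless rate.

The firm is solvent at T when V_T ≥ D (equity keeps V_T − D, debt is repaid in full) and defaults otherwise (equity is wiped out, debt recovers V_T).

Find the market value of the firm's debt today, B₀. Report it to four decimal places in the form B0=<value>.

d₁ = [ln(V₀/D) + (r + σ²/2)T] / (σ√T)
   = [ln(377.6437/293.4514) + (0.0560 + 0.5·0.4939²)·3.4762] / (0.4939·√3.4762)
   = [0.252239 + 0.618654] / 0.920855 = 0.945744
d₂ = d₁ − σ√T = 0.945744 − 0.920855 = 0.024889
N(d₁) = 0.827860,  N(d₂) = 0.509928,  e^(−rT) = 0.823109
E₀ = V₀·N(d₁) − D·e^(−rT)·N(d₂)
   = 377.6437·0.827860 − 293.4514·0.823109·0.509928 = 189.467031
B₀ = V₀ − E₀ = 377.6437 − 189.467031 = 188.176669

B0=188.1767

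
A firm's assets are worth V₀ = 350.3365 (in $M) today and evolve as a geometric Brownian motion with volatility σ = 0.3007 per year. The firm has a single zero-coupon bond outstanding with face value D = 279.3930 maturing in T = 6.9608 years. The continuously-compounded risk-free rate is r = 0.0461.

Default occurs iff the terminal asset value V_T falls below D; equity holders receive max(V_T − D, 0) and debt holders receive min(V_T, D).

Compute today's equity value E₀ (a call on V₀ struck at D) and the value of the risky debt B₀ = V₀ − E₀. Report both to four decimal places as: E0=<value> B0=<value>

E0=177.0490 B0=173.2875

d₁ = [ln(V₀/D) + (r + σ²/2)T] / (σ√T)
   = [ln(350.3365/279.3930) + (0.0461 + 0.5·0.3007²)·6.9608] / (0.3007·√6.9608)
   = [0.226275 + 0.635592] / 0.793347 = 1.086369
d₂ = d₁ − σ√T = 1.086369 − 0.793347 = 0.293022
N(d₁) = 0.861342,  N(d₂) = 0.615247,  e^(−rT) = 0.725501
E₀ = V₀·N(d₁) − D·e^(−rT)·N(d₂)
   = 350.3365·0.861342 − 279.3930·0.725501·0.615247 = 177.048990
B₀ = V₀ − E₀ = 350.3365 − 177.048990 = 173.287510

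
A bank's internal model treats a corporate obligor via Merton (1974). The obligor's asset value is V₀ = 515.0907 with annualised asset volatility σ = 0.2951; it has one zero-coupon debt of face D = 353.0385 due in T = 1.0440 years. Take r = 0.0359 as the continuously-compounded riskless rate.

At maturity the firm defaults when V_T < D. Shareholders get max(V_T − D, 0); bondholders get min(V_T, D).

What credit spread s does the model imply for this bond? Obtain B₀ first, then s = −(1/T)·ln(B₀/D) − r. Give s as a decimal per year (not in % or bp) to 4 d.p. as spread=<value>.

d₁ = [ln(V₀/D) + (r + σ²/2)T] / (σ√T)
   = [ln(515.0907/353.0385) + (0.0359 + 0.5·0.2951²)·1.0440] / (0.2951·√1.0440)
   = [0.377766 + 0.082937] / 0.301522 = 1.527925
d₂ = d₁ − σ√T = 1.527925 − 0.301522 = 1.226402
N(d₁) = 0.936734,  N(d₂) = 0.889976,  e^(−rT) = 0.963214
E₀ = V₀·N(d₁) − D·e^(−rT)·N(d₂)
   = 515.0907·0.936734 − 353.0385·0.963214·0.889976 = 179.865241
B₀ = V₀ − E₀ = 515.0907 − 179.865241 = 335.225459
spread = −(1/T)·ln(B₀/D) − r = −(1/1.0440)·ln(335.225459/353.0385) − 0.0359 = 0.01369176

spread=0.0137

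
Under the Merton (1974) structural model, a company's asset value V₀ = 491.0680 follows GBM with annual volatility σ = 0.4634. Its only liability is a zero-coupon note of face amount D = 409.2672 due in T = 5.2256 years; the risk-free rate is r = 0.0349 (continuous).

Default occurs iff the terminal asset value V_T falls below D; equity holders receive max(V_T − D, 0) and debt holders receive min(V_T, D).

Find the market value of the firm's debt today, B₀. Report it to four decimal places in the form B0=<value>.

d₁ = [ln(V₀/D) + (r + σ²/2)T] / (σ√T)
   = [ln(491.0680/409.2672) + (0.0349 + 0.5·0.4634²)·5.2256] / (0.4634·√5.2256)
   = [0.182214 + 0.743445] / 1.059313 = 0.873830
d₂ = d₁ − σ√T = 0.873830 − 1.059313 = -0.185482
N(d₁) = 0.808895,  N(d₂) = 0.426425,  e^(−rT) = 0.833290
E₀ = V₀·N(d₁) − D·e^(−rT)·N(d₂)
   = 491.0680·0.808895 − 409.2672·0.833290·0.426425 = 251.794886
B₀ = V₀ − E₀ = 491.0680 − 251.794886 = 239.273114

B0=239.2731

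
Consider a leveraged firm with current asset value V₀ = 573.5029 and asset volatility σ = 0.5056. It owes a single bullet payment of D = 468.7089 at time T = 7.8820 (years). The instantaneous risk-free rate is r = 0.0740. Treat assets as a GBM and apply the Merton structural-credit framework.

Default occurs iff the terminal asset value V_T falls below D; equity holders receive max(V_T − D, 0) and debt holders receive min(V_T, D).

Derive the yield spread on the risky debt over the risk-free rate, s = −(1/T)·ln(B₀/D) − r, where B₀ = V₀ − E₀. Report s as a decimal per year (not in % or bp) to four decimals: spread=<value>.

spread=0.0519

d₁ = [ln(V₀/D) + (r + σ²/2)T] / (σ√T)
   = [ln(573.5029/468.7089) + (0.0740 + 0.5·0.5056²)·7.8820] / (0.5056·√7.8820)
   = [0.201781 + 1.590711] / 1.419467 = 1.262793
d₂ = d₁ − σ√T = 1.262793 − 1.419467 = -0.156674
N(d₁) = 0.896668,  N(d₂) = 0.437751,  e^(−rT) = 0.558072
E₀ = V₀·N(d₁) − D·e^(−rT)·N(d₂)
   = 573.5029·0.896668 − 468.7089·0.558072·0.437751 = 399.737942
B₀ = V₀ − E₀ = 573.5029 − 399.737942 = 173.764958
spread = −(1/T)·ln(B₀/D) − r = −(1/7.8820)·ln(173.764958/468.7089) − 0.0740 = 0.05189169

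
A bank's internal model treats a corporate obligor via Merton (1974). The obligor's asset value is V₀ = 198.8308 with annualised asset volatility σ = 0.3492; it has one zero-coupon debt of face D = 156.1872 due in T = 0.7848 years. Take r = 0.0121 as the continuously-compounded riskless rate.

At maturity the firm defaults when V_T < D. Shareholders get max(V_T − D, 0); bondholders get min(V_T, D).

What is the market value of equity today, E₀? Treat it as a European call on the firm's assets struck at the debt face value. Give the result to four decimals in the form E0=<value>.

E0=50.4708

d₁ = [ln(V₀/D) + (r + σ²/2)T] / (σ√T)
   = [ln(198.8308/156.1872) + (0.0121 + 0.5·0.3492²)·0.7848] / (0.3492·√0.7848)
   = [0.241399 + 0.057346] / 0.309353 = 0.965709
d₂ = d₁ − σ√T = 0.965709 − 0.309353 = 0.656356
N(d₁) = 0.832905,  N(d₂) = 0.744203,  e^(−rT) = 0.990549
E₀ = V₀·N(d₁) − D·e^(−rT)·N(d₂)
   = 198.8308·0.832905 − 156.1872·0.990549·0.744203 = 50.470819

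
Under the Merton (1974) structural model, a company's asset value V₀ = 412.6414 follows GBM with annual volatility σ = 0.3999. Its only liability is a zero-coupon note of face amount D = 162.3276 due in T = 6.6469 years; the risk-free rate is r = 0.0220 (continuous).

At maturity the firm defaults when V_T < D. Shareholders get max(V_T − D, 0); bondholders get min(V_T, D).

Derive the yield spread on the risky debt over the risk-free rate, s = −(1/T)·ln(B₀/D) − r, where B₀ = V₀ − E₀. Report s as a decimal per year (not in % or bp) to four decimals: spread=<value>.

spread=0.0199

d₁ = [ln(V₀/D) + (r + σ²/2)T] / (σ√T)
   = [ln(412.6414/162.3276) + (0.0220 + 0.5·0.3999²)·6.6469] / (0.3999·√6.6469)
   = [0.932962 + 0.677718] / 1.031005 = 1.562242
d₂ = d₁ − σ√T = 1.562242 − 1.031005 = 0.531237
N(d₁) = 0.940885,  N(d₂) = 0.702373,  e^(−rT) = 0.863957
E₀ = V₀·N(d₁) − D·e^(−rT)·N(d₂)
   = 412.6414·0.940885 − 162.3276·0.863957·0.702373 = 289.744269
B₀ = V₀ − E₀ = 412.6414 − 289.744269 = 122.897131
spread = −(1/T)·ln(B₀/D) − r = −(1/6.6469)·ln(122.897131/162.3276) − 0.0220 = 0.01986445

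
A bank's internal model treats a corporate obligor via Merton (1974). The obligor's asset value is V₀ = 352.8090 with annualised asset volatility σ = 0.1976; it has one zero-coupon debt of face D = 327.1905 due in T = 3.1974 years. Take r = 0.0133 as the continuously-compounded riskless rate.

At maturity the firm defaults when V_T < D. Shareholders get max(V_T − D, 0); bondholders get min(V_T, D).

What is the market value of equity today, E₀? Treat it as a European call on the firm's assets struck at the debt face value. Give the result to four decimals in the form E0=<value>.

d₁ = [ln(V₀/D) + (r + σ²/2)T] / (σ√T)
   = [ln(352.8090/327.1905) + (0.0133 + 0.5·0.1976²)·3.1974] / (0.1976·√3.1974)
   = [0.075384 + 0.104948] / 0.353334 = 0.510373
d₂ = d₁ − σ√T = 0.510373 − 0.353334 = 0.157039
N(d₁) = 0.695105,  N(d₂) = 0.562393,  e^(−rT) = 0.958366
E₀ = V₀·N(d₁) − D·e^(−rT)·N(d₂)
   = 352.8090·0.695105 − 327.1905·0.958366·0.562393 = 68.890679

E0=68.8907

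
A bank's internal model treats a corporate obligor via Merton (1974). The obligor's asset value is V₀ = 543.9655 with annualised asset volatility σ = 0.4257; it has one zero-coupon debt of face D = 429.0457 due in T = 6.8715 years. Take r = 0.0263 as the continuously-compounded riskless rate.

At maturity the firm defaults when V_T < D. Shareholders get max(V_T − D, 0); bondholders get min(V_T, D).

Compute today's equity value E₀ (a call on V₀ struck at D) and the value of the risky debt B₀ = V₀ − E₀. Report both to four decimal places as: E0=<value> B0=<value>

d₁ = [ln(V₀/D) + (r + σ²/2)T] / (σ√T)
   = [ln(543.9655/429.0457) + (0.0263 + 0.5·0.4257²)·6.8715] / (0.4257·√6.8715)
   = [0.237322 + 0.803349] / 1.115911 = 0.932576
d₂ = d₁ − σ√T = 0.932576 − 1.115911 = -0.183335
N(d₁) = 0.824480,  N(d₂) = 0.427268,  e^(−rT) = 0.834669
E₀ = V₀·N(d₁) − D·e^(−rT)·N(d₂)
   = 543.9655·0.824480 − 429.0457·0.834669·0.427268 = 295.479696
B₀ = V₀ − E₀ = 543.9655 − 295.479696 = 248.485804

E0=295.4797 B0=248.4858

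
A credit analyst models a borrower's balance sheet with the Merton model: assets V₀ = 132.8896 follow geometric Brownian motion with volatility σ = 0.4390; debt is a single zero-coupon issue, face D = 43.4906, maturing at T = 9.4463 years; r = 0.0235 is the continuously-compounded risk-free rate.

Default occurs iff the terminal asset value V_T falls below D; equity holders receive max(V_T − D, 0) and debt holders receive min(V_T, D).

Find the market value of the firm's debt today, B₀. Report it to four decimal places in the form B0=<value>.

B0=28.1050

d₁ = [ln(V₀/D) + (r + σ²/2)T] / (σ√T)
   = [ln(132.8896/43.4906) + (0.0235 + 0.5·0.4390²)·9.4463] / (0.4390·√9.4463)
   = [1.116974 + 1.132238] / 1.349259 = 1.666998
d₂ = d₁ − σ√T = 1.666998 − 1.349259 = 0.317739
N(d₁) = 0.952243,  N(d₂) = 0.624658,  e^(−rT) = 0.800925
E₀ = V₀·N(d₁) − D·e^(−rT)·N(d₂)
   = 132.8896·0.952243 − 43.4906·0.800925·0.624658 = 104.784593
B₀ = V₀ − E₀ = 132.8896 − 104.784593 = 28.105007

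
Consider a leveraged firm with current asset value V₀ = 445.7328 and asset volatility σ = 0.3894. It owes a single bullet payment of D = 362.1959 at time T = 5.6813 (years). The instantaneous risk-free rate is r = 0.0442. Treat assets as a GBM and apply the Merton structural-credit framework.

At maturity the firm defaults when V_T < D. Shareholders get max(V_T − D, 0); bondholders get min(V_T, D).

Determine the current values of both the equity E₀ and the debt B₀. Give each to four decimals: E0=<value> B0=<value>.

d₁ = [ln(V₀/D) + (r + σ²/2)T] / (σ√T)
   = [ln(445.7328/362.1959) + (0.0442 + 0.5·0.3894²)·5.6813] / (0.3894·√5.6813)
   = [0.207534 + 0.681848] / 0.928154 = 0.958228
d₂ = d₁ − σ√T = 0.958228 − 0.928154 = 0.030074
N(d₁) = 0.831026,  N(d₂) = 0.511996,  e^(−rT) = 0.777934
E₀ = V₀·N(d₁) − D·e^(−rT)·N(d₂)
   = 445.7328·0.831026 − 362.1959·0.777934·0.511996 = 226.153221
B₀ = V₀ − E₀ = 445.7328 − 226.153221 = 219.579579

E0=226.1532 B0=219.5796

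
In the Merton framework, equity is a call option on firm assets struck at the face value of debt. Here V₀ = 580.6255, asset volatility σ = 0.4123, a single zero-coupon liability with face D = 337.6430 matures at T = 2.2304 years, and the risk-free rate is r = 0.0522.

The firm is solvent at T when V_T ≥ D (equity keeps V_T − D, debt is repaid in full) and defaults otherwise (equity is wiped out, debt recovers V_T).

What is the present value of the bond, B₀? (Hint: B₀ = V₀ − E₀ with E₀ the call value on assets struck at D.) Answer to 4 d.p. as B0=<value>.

d₁ = [ln(V₀/D) + (r + σ²/2)T] / (σ√T)
   = [ln(580.6255/337.6430) + (0.0522 + 0.5·0.4123²)·2.2304] / (0.4123·√2.2304)
   = [0.542117 + 0.306001] / 0.615750 = 1.377373
d₂ = d₁ − σ√T = 1.377373 − 0.615750 = 0.761623
N(d₁) = 0.915802,  N(d₂) = 0.776857,  e^(−rT) = 0.890095
E₀ = V₀·N(d₁) − D·e^(−rT)·N(d₂)
   = 580.6255·0.915802 − 337.6430·0.890095·0.776857 = 298.265353
B₀ = V₀ − E₀ = 580.6255 − 298.265353 = 282.360147

B0=282.3601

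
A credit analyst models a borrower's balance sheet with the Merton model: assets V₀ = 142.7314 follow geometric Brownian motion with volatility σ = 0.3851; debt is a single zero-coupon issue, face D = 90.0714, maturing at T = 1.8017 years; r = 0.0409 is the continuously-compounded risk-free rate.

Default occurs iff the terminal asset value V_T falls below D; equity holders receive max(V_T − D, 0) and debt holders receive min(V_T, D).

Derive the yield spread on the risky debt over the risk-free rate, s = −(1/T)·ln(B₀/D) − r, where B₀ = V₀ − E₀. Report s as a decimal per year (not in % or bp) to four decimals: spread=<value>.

d₁ = [ln(V₀/D) + (r + σ²/2)T] / (σ√T)
   = [ln(142.7314/90.0714) + (0.0409 + 0.5·0.3851²)·1.8017] / (0.3851·√1.8017)
   = [0.460362 + 0.207287] / 0.516910 = 1.291617
d₂ = d₁ − σ√T = 1.291617 − 0.516910 = 0.774707
N(d₁) = 0.901755,  N(d₂) = 0.780744,  e^(−rT) = 0.928960
E₀ = V₀·N(d₁) − D·e^(−rT)·N(d₂)
   = 142.7314·0.901755 − 90.0714·0.928960·0.780744 = 63.381811
B₀ = V₀ − E₀ = 142.7314 − 63.381811 = 79.349589
spread = −(1/T)·ln(B₀/D) − r = −(1/1.8017)·ln(79.349589/90.0714) − 0.0409 = 0.02944435

spread=0.0294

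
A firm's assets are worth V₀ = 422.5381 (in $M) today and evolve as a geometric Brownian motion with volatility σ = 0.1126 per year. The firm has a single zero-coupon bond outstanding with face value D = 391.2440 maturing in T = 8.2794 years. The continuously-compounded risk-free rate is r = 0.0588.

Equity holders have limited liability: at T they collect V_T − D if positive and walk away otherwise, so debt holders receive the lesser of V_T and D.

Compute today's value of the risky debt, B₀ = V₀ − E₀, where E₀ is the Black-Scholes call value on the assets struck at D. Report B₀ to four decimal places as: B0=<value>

B0=238.7528

d₁ = [ln(V₀/D) + (r + σ²/2)T] / (σ√T)
   = [ln(422.5381/391.2440) + (0.0588 + 0.5·0.1126²)·8.2794] / (0.1126·√8.2794)
   = [0.076948 + 0.539315] / 0.323995 = 1.902078
d₂ = d₁ − σ√T = 1.902078 − 0.323995 = 1.578084
N(d₁) = 0.971420,  N(d₂) = 0.942727,  e^(−rT) = 0.614572
E₀ = V₀·N(d₁) − D·e^(−rT)·N(d₂)
   = 422.5381·0.971420 − 391.2440·0.614572·0.942727 = 183.785256
B₀ = V₀ − E₀ = 422.5381 − 183.785256 = 238.752844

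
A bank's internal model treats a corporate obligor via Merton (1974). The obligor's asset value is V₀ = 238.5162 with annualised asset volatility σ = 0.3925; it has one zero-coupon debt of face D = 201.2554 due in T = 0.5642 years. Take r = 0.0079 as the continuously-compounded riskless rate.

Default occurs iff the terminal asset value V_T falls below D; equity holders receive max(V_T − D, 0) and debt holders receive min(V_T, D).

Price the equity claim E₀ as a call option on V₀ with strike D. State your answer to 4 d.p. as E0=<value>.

E0=49.1178

d₁ = [ln(V₀/D) + (r + σ²/2)T] / (σ√T)
   = [ln(238.5162/201.2554) + (0.0079 + 0.5·0.3925²)·0.5642] / (0.3925·√0.5642)
   = [0.169862 + 0.047916] / 0.294819 = 0.738686
d₂ = d₁ − σ√T = 0.738686 − 0.294819 = 0.443866
N(d₁) = 0.769951,  N(d₂) = 0.671430,  e^(−rT) = 0.995553
E₀ = V₀·N(d₁) − D·e^(−rT)·N(d₂)
   = 238.5162·0.769951 − 201.2554·0.995553·0.671430 = 49.117774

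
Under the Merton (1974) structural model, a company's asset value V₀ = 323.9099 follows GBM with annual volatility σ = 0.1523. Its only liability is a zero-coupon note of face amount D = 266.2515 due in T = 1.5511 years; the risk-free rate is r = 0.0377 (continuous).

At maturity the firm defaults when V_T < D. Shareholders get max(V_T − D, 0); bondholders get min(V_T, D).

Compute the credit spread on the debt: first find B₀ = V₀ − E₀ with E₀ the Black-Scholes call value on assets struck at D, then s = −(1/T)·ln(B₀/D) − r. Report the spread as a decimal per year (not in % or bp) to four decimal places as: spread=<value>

spread=0.0058

d₁ = [ln(V₀/D) + (r + σ²/2)T] / (σ√T)
   = [ln(323.9099/266.2515) + (0.0377 + 0.5·0.1523²)·1.5511] / (0.1523·√1.5511)
   = [0.196024 + 0.076466] / 0.189679 = 1.436581
d₂ = d₁ − σ√T = 1.436581 − 0.189679 = 1.246902
N(d₁) = 0.924581,  N(d₂) = 0.893783,  e^(−rT) = 0.943200
E₀ = V₀·N(d₁) − D·e^(−rT)·N(d₂)
   = 323.9099·0.924581 − 266.2515·0.943200·0.893783 = 75.026616
B₀ = V₀ − E₀ = 323.9099 − 75.026616 = 248.883284
spread = −(1/T)·ln(B₀/D) − r = −(1/1.5511)·ln(248.883284/266.2515) − 0.0377 = 0.00578998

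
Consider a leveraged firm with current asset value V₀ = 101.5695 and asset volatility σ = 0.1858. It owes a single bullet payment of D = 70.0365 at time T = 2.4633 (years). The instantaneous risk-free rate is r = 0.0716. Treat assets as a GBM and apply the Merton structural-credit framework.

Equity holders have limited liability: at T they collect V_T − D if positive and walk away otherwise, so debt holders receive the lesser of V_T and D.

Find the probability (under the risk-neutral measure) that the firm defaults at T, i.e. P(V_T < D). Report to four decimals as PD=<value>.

d₁ = [ln(V₀/D) + (r + σ²/2)T] / (σ√T)
   = [ln(101.5695/70.0365) + (0.0716 + 0.5·0.1858²)·2.4633] / (0.1858·√2.4633)
   = [0.371727 + 0.218891] / 0.291611 = 2.025359
d₂ = d₁ − σ√T = 2.025359 − 0.291611 = 1.733748
risk-neutral PD = N(−d₂) = N(-1.733748) = 0.041481

PD=0.0415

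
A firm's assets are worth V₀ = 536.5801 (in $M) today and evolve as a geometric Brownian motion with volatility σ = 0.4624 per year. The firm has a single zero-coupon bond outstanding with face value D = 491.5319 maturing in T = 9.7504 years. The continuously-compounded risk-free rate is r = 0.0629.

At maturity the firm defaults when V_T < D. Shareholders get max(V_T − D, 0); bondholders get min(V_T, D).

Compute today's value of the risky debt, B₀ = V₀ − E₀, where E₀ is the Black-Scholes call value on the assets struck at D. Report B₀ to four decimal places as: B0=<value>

B0=169.1932

d₁ = [ln(V₀/D) + (r + σ²/2)T] / (σ√T)
   = [ln(536.5801/491.5319) + (0.0629 + 0.5·0.4624²)·9.7504] / (0.4624·√9.7504)
   = [0.087689 + 1.655685] / 1.443873 = 1.207429
d₂ = d₁ − σ√T = 1.207429 − 1.443873 = -0.236444
N(d₁) = 0.886366,  N(d₂) = 0.406544,  e^(−rT) = 0.541561
E₀ = V₀·N(d₁) − D·e^(−rT)·N(d₂)
   = 536.5801·0.886366 − 491.5319·0.541561·0.406544 = 367.386912
B₀ = V₀ − E₀ = 536.5801 − 367.386912 = 169.193188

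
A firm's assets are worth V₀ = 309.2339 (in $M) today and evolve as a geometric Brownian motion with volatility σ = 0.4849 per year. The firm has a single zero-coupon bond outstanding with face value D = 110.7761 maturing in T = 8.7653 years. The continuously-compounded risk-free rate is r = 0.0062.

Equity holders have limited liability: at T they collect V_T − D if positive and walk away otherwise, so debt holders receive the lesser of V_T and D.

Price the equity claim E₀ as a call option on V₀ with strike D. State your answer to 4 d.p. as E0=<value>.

d₁ = [ln(V₀/D) + (r + σ²/2)T] / (σ√T)
   = [ln(309.2339/110.7761) + (0.0062 + 0.5·0.4849²)·8.7653] / (0.4849·√8.7653)
   = [1.026587 + 1.084829] / 1.435607 = 1.470748
d₂ = d₁ − σ√T = 1.470748 − 1.435607 = 0.035141
N(d₁) = 0.929320,  N(d₂) = 0.514016,  e^(−rT) = 0.947105
E₀ = V₀·N(d₁) − D·e^(−rT)·N(d₂)
   = 309.2339·0.929320 − 110.7761·0.947105·0.514016 = 233.448490

E0=233.4485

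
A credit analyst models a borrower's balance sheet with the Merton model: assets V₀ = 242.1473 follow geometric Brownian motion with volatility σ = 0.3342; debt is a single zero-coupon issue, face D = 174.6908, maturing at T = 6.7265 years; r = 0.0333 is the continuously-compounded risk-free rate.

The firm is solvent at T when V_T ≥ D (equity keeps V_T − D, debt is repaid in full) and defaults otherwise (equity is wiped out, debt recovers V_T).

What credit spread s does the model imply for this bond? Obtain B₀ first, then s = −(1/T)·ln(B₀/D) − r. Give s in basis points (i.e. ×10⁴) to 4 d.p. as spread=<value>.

d₁ = [ln(V₀/D) + (r + σ²/2)T] / (σ√T)
   = [ln(242.1473/174.6908) + (0.0333 + 0.5·0.3342²)·6.7265] / (0.3342·√6.7265)
   = [0.326529 + 0.599633] / 0.866764 = 1.068527
d₂ = d₁ − σ√T = 1.068527 − 0.866764 = 0.201763
N(d₁) = 0.857359,  N(d₂) = 0.579949,  e^(−rT) = 0.799321
E₀ = V₀·N(d₁) − D·e^(−rT)·N(d₂)
   = 242.1473·0.857359 − 174.6908·0.799321·0.579949 = 126.626450
B₀ = V₀ − E₀ = 242.1473 − 126.626450 = 115.520850
spread = −(1/T)·ln(B₀/D) − r = −(1/6.7265)·ln(115.520850/174.6908) − 0.0333 = 0.02818317
in basis points: 0.02818317 × 10⁴ = 281.8317 bp

spread=281.8317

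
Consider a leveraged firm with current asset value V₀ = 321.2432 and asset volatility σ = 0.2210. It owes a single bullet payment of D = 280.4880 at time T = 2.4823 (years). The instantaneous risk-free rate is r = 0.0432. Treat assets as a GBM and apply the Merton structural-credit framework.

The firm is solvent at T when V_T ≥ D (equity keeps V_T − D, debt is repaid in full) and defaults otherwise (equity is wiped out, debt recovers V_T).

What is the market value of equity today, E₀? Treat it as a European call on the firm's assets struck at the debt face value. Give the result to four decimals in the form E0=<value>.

E0=83.3672

d₁ = [ln(V₀/D) + (r + σ²/2)T] / (σ√T)
   = [ln(321.2432/280.4880) + (0.0432 + 0.5·0.2210²)·2.4823] / (0.2210·√2.4823)
   = [0.135668 + 0.167854] / 0.348192 = 0.871707
d₂ = d₁ − σ√T = 0.871707 − 0.348192 = 0.523515
N(d₁) = 0.808316,  N(d₂) = 0.699692,  e^(−rT) = 0.898314
E₀ = V₀·N(d₁) − D·e^(−rT)·N(d₂)
   = 321.2432·0.808316 − 280.4880·0.898314·0.699692 = 83.367167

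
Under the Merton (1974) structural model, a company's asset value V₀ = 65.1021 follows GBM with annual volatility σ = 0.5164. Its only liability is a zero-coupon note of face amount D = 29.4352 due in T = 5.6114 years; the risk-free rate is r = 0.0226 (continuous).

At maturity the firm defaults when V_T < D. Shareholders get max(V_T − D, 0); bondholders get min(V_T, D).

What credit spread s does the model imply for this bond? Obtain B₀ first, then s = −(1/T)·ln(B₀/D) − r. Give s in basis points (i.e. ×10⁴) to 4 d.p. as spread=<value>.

spread=459.7759

d₁ = [ln(V₀/D) + (r + σ²/2)T] / (σ√T)
   = [ln(65.1021/29.4352) + (0.0226 + 0.5·0.5164²)·5.6114] / (0.5164·√5.6114)
   = [0.793766 + 0.875011] / 1.223269 = 1.364194
d₂ = d₁ − σ√T = 1.364194 − 1.223269 = 0.140926
N(d₁) = 0.913747,  N(d₂) = 0.556036,  e^(−rT) = 0.880894
E₀ = V₀·N(d₁) − D·e^(−rT)·N(d₂)
   = 65.1021·0.913747 − 29.4352·0.880894·0.556036 = 45.069220
B₀ = V₀ − E₀ = 65.1021 − 45.069220 = 20.032880
spread = −(1/T)·ln(B₀/D) − r = −(1/5.6114)·ln(20.032880/29.4352) − 0.0226 = 0.04597759
in basis points: 0.04597759 × 10⁴ = 459.7759 bp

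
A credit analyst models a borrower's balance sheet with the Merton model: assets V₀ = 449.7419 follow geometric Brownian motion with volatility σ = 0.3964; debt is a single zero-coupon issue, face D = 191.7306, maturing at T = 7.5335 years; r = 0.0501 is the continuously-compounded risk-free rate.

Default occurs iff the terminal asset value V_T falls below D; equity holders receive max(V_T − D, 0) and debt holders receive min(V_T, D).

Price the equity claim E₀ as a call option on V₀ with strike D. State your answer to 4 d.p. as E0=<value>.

E0=333.7879

d₁ = [ln(V₀/D) + (r + σ²/2)T] / (σ√T)
   = [ln(449.7419/191.7306) + (0.0501 + 0.5·0.3964²)·7.5335] / (0.3964·√7.5335)
   = [0.852583 + 0.969309] / 1.088008 = 1.674521
d₂ = d₁ − σ√T = 1.674521 − 1.088008 = 0.586513
N(d₁) = 0.952986,  N(d₂) = 0.721234,  e^(−rT) = 0.685622
E₀ = V₀·N(d₁) − D·e^(−rT)·N(d₂)
   = 449.7419·0.952986 − 191.7306·0.685622·0.721234 = 333.787939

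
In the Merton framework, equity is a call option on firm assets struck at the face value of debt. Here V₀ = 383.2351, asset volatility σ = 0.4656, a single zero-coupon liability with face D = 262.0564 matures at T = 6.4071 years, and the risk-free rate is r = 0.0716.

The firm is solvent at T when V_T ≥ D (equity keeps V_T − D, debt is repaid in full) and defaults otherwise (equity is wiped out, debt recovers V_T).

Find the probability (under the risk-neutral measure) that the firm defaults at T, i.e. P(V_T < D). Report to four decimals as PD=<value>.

PD=0.4513

d₁ = [ln(V₀/D) + (r + σ²/2)T] / (σ√T)
   = [ln(383.2351/262.0564) + (0.0716 + 0.5·0.4656²)·6.4071] / (0.4656·√6.4071)
   = [0.380089 + 1.153225] / 1.178538 = 1.301030
d₂ = d₁ − σ√T = 1.301030 − 1.178538 = 0.122491
risk-neutral PD = N(−d₂) = N(-0.122491) = 0.451255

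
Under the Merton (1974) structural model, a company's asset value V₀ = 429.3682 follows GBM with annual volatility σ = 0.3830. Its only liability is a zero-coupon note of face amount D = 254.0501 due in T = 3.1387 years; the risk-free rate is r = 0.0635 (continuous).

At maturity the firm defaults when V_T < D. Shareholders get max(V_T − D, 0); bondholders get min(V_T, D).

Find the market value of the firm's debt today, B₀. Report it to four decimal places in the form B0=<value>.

B0=193.8376

d₁ = [ln(V₀/D) + (r + σ²/2)T] / (σ√T)
   = [ln(429.3682/254.0501) + (0.0635 + 0.5·0.3830²)·3.1387] / (0.3830·√3.1387)
   = [0.524783 + 0.429514] / 0.678537 = 1.406404
d₂ = d₁ − σ√T = 1.406404 − 0.678537 = 0.727866
N(d₁) = 0.920198,  N(d₂) = 0.766652,  e^(−rT) = 0.819298
E₀ = V₀·N(d₁) − D·e^(−rT)·N(d₂)
   = 429.3682·0.920198 − 254.0501·0.819298·0.766652 = 235.530589
B₀ = V₀ − E₀ = 429.3682 − 235.530589 = 193.837611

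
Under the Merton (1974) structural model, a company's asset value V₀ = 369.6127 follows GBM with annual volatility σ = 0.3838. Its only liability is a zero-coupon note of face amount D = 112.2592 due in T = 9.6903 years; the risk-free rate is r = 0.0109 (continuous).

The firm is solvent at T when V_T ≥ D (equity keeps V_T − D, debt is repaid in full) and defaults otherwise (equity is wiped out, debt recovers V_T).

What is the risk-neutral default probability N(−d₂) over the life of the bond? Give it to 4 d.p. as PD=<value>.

PD=0.3126

d₁ = [ln(V₀/D) + (r + σ²/2)T] / (σ√T)
   = [ln(369.6127/112.2592) + (0.0109 + 0.5·0.3838²)·9.6903] / (0.3838·√9.6903)
   = [1.191645 + 0.819327] / 1.194740 = 1.683187
d₂ = d₁ − σ√T = 1.683187 − 1.194740 = 0.488447
risk-neutral PD = N(−d₂) = N(-0.488447) = 0.312617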